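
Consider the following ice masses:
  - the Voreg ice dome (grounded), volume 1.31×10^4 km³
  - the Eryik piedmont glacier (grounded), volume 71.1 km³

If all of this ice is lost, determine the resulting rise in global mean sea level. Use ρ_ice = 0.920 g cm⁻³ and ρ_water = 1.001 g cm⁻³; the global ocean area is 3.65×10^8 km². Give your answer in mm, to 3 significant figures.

≈ 33.2 mm

Voreg: 1.31×10^4 km³ × (920/1001) = 1.204×10^4 km³ of water.
Eryik: 71.1 km³ × (920/1001) = 65.35 km³ of water.
Total added water ≈ 1.211×10^13 m³ over 3.65×10^14 m² → Δh = 0.0332 m = 33.2 mm.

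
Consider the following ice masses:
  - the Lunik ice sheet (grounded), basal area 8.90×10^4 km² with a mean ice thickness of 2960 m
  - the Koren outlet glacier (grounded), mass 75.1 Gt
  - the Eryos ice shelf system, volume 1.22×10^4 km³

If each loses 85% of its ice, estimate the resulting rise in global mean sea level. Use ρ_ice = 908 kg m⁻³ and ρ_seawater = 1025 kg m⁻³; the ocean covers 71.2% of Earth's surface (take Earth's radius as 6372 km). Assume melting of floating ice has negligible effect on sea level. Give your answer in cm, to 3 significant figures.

Lunik: ice volume = 8.90×10^4 km² × 2960 m = 2.634×10^5 km³; 0.85 × 2.634×10^5 × (908/1025) = 1.984×10^5 km³ of water.
Koren: 0.85 × 75.1 Gt = 6.383×10^13 kg; dividing by ρ_w = 1025 kg m⁻³ gives 6.228×10^10 m³ of water.
The Eryos ice shelf system is floating and already displaces its own weight of water, so its melt adds essentially nothing to sea level.
Total added water ≈ 1.984×10^14 m³ over 3.63×10^14 m² → Δh = 0.546 m = 54.6 cm.

≈ 54.6 cm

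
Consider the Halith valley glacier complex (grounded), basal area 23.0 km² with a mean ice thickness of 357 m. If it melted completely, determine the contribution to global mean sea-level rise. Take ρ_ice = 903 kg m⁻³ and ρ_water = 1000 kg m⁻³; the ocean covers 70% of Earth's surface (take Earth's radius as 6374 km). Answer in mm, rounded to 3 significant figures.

≈ 0.0207 mm

Halith: ice volume = 23.0 km² × 357 m = 8.211 km³; 8.211 × (903/1000) = 7.415 km³ of water.
Spread over 3.57×10^14 m² of ocean, Δh = 7.415×10^9 / 3.57×10^14 = 2.07×10^-5 m = 0.0207 mm.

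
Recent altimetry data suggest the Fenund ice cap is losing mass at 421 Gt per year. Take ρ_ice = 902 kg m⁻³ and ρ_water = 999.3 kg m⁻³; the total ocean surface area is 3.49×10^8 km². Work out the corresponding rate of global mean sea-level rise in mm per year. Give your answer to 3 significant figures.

≈ 1.21 mm/yr

ρ_w = 999.3 kg m⁻³. Annual water volume added = 421 Gt / ρ_w = 4.210×10^14 kg / 999.3 kg m⁻³ = 4.213×10^11 m³.
Δh per year = 4.213×10^11 / 3.49×10^14 = 1.21×10^-3 m = 1.21 mm.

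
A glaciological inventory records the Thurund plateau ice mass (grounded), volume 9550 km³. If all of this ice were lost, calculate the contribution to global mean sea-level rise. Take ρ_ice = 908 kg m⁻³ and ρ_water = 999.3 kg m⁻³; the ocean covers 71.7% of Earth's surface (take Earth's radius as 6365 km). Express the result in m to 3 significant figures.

≈ 0.0238 m

Thurund: 9550 km³ × (908/999.3) = 8677 km³ of water.
Spread over 3.65×10^14 m² of ocean, Δh = 8.677×10^12 / 3.65×10^14 = 0.0238 m.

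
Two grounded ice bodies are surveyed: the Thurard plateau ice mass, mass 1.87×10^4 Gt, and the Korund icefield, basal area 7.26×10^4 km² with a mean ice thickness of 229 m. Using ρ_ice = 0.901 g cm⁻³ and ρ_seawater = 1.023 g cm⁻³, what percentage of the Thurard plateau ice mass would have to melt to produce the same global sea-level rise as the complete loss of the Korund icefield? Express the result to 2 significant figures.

Equal sea-level rise means equal mass of meltwater, i.e. equal mass of ice lost.
Ice mass of Korund: 1.498×10^16 kg; ice mass of Thurard: 1.870×10^16 kg.
Fraction required = 1.498×10^16 / 1.870×10^16 = 0.801 → 80 %.

≈ 80 %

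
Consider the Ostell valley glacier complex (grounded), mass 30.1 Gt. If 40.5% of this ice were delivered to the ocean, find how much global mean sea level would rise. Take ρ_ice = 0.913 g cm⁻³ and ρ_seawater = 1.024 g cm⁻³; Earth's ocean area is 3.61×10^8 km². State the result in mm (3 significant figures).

≈ 0.0330 mm

Ostell: 0.405 × 30.1 Gt = 1.219×10^13 kg; dividing by ρ_w = 1.024 g cm⁻³ = 1024 kg m⁻³ gives 1.190×10^10 m³ of water.
Spread over 3.61×10^14 m² of ocean, Δh = 1.190×10^10 / 3.61×10^14 = 3.30×10^-5 m = 0.0330 mm.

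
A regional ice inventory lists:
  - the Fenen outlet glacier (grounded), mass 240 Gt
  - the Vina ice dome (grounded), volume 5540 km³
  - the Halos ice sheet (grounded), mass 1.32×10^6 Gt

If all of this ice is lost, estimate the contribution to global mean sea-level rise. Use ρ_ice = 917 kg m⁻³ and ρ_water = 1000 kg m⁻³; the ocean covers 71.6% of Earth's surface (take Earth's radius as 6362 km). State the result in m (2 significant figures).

Fenen: 240 Gt = 2.400×10^14 kg; dividing by ρ_w = 1000 kg m⁻³ gives 2.400×10^11 m³ of water.
Vina: 5540 km³ × (917/1000) = 5080 km³ of water.
Halos: 1.32×10^6 Gt = 1.320×10^18 kg; dividing by ρ_w = 1000 kg m⁻³ gives 1.320×10^15 m³ of water.
Total added water ≈ 1.325×10^15 m³ over 3.64×10^14 m² → Δh = 3.64 m.

≈ 3.6 m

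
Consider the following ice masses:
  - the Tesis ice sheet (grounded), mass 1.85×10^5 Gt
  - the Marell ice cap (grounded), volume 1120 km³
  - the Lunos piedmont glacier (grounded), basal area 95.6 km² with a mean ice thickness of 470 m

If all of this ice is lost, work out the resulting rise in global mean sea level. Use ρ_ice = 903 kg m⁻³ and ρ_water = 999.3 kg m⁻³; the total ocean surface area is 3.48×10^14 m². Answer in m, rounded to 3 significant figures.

≈ 0.535 m

Tesis: 1.85×10^5 Gt = 1.850×10^17 kg; dividing by ρ_w = 999.3 kg m⁻³ gives 1.851×10^14 m³ of water.
Marell: 1120 km³ × (903/999.3) = 1012 km³ of water.
Lunos: ice volume = 95.6 km² × 470 m = 44.93 km³; 44.93 × (903/999.3) = 40.60 km³ of water.
Total added water ≈ 1.862×10^14 m³ over 3.48×10^14 m² → Δh = 0.535 m.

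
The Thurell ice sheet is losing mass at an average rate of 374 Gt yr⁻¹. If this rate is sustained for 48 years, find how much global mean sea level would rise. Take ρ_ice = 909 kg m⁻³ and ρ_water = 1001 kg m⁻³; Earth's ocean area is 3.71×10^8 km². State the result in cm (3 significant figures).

Total mass lost = 374 Gt/yr × 48 yr = 1.795×10^4 Gt = 1.795×10^16 kg.
ρ_w = 1001 kg m⁻³, so water volume = 1.795×10^16 / 1001 = 1.793×10^13 m³.
Δh = 1.793×10^13 / 3.71×10^14 = 0.0483 m = 4.83 cm.

≈ 4.83 cm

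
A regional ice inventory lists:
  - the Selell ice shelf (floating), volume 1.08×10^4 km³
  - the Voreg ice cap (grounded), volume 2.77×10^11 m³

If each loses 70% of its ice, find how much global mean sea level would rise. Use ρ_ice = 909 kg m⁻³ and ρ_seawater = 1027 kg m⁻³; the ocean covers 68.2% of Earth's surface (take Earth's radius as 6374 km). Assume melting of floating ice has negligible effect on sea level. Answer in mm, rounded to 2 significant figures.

The Selell ice shelf is floating and already displaces its own weight of water, so its melt adds essentially nothing to sea level.
Voreg: 0.7 × 2.77×10^11 m³ × (909/1027) = 1.716×10^11 m³ of water.
Total added water ≈ 1.716×10^11 m³ over 3.48×10^14 m² → Δh = 4.93×10^-4 m = 0.49 mm.

≈ 0.49 mm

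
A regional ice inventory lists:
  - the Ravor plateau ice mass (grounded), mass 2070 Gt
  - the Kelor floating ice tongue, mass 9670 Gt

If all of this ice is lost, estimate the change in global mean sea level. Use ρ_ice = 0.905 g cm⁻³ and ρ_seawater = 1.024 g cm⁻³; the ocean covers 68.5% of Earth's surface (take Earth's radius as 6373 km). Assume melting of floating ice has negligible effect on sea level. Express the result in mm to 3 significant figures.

Ravor: 2070 Gt = 2.070×10^15 kg; dividing by ρ_w = 1.024 g cm⁻³ = 1024 kg m⁻³ gives 2.021×10^12 m³ of water.
The Kelor floating ice tongue is floating and already displaces its own weight of water, so its melt adds essentially nothing to sea level.
Total added water ≈ 2.021×10^12 m³ over 3.50×10^14 m² → Δh = 5.78×10^-3 m = 5.78 mm.

≈ 5.78 mm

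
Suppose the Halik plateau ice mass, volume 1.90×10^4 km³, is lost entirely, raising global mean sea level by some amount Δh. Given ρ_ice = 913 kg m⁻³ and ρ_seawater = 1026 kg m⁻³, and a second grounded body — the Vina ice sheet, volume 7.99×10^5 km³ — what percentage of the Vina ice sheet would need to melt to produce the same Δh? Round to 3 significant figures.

Equal sea-level rise means equal mass of meltwater, i.e. equal mass of ice lost.
Ice mass of Halik: 1.735×10^16 kg; ice mass of Vina: 7.295×10^17 kg.
Fraction required = 1.735×10^16 / 7.295×10^17 = 0.0238 → 2.38 %.

≈ 2.38 %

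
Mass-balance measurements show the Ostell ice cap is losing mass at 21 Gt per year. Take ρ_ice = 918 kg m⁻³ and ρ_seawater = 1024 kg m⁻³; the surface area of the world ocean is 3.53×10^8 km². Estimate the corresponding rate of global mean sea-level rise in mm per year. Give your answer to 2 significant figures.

ρ_w = 1024 kg m⁻³. Annual water volume added = 21 Gt / ρ_w = 2.100×10^13 kg / 1024 kg m⁻³ = 2.051×10^10 m³.
Δh per year = 2.051×10^10 / 3.53×10^14 = 5.81×10^-5 m = 0.058 mm.

≈ 0.058 mm/yr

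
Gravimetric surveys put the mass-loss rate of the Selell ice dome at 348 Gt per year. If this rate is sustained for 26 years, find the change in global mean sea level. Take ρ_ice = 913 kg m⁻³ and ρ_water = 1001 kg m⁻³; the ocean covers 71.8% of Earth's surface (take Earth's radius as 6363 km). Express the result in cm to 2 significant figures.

≈ 2.5 cm

Total mass lost = 348 Gt/yr × 26 yr = 9048 Gt = 9.048×10^15 kg.
ρ_w = 1001 kg m⁻³, so water volume = 9.048×10^15 / 1001 = 9.039×10^12 m³.
Δh = 9.039×10^12 / 3.65×10^14 = 0.0247 m = 2.5 cm.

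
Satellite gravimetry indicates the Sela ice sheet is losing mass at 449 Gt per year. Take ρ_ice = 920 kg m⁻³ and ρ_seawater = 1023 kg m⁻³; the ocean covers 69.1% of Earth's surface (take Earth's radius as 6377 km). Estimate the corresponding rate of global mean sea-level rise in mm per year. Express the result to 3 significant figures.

ρ_w = 1023 kg m⁻³. Annual water volume added = 449 Gt / ρ_w = 4.490×10^14 kg / 1023 kg m⁻³ = 4.389×10^11 m³.
Δh per year = 4.389×10^11 / 3.53×10^14 = 1.24×10^-3 m = 1.24 mm.

≈ 1.24 mm/yr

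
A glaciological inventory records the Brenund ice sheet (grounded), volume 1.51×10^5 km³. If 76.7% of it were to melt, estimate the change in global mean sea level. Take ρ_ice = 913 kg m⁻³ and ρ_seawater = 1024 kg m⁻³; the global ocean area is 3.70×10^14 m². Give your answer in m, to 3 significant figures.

≈ 0.279 m

Brenund: 0.767 × 1.51×10^5 km³ × (913/1024) = 1.033×10^5 km³ of water.
Spread over 3.70×10^14 m² of ocean, Δh = 1.033×10^14 / 3.70×10^14 = 0.279 m.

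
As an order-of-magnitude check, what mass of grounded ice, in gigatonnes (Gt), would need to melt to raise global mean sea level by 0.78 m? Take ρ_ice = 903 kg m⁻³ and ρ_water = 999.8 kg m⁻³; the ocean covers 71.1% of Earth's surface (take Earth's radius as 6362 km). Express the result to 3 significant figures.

Required water volume = Δh × A = 0.78 m × 3.62×10^14 m² = 2.821×10^14 m³.
ρ_w = 999.8 kg m⁻³, so the mass of water = 2.821×10^14 m³ × 999.8 kg m⁻³ = 2.820×10^17 kg = 2.82×10^5 Gt (and the same mass of ice, by conservation).

≈ 2.82×10^5 Gt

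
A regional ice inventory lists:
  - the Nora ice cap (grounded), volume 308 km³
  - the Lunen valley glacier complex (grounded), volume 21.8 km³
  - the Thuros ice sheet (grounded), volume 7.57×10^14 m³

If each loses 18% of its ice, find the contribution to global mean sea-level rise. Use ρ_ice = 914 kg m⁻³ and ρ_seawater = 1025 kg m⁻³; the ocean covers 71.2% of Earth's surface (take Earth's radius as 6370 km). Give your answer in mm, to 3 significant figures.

≈ 335 mm

Nora: 0.18 × 308 km³ × (914/1025) = 49.44 km³ of water.
Lunen: 0.18 × 21.8 km³ × (914/1025) = 3.499 km³ of water.
Thuros: 0.18 × 7.57×10^14 m³ × (914/1025) = 1.215×10^14 m³ of water.
Total added water ≈ 1.216×10^14 m³ over 3.63×10^14 m² → Δh = 0.335 m = 335 mm.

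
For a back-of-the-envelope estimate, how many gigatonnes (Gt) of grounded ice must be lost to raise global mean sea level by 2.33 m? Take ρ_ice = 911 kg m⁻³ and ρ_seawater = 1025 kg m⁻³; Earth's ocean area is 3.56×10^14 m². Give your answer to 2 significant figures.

Required water volume = Δh × A = 2.33 m × 3.56×10^14 m² = 8.295×10^14 m³.
ρ_w = 1025 kg m⁻³, so the mass of water = 8.295×10^14 m³ × 1025 kg m⁻³ = 8.502×10^17 kg = 8.5×10^5 Gt (and the same mass of ice, by conservation).

≈ 8.5×10^5 Gt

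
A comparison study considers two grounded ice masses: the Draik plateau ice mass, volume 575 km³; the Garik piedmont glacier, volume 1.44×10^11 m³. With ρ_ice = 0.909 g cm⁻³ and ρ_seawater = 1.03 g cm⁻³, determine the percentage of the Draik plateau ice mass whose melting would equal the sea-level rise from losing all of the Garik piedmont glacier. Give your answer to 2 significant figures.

≈ 25 %

Equal sea-level rise means equal mass of meltwater, i.e. equal mass of ice lost.
Ice mass of Garik: 1.309×10^14 kg; ice mass of Draik: 5.227×10^14 kg.
Fraction required = 1.309×10^14 / 5.227×10^14 = 0.250 → 25 %.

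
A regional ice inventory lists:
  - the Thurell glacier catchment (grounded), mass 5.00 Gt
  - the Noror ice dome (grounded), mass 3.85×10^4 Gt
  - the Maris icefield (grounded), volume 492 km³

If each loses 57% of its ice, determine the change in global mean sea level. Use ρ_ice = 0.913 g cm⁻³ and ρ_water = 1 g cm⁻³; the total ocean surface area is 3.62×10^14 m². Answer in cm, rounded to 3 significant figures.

Thurell: 0.57 × 5.00 Gt = 2.850×10^12 kg; dividing by ρ_w = 1 g cm⁻³ = 1000 kg m⁻³ gives 2.850×10^9 m³ of water.
Noror: 0.57 × 3.85×10^4 Gt = 2.194×10^16 kg; dividing by ρ_w = 1000 kg m⁻³ gives 2.194×10^13 m³ of water.
Maris: 0.57 × 492 km³ × (913/1000) = 256.0 km³ of water.
Total added water ≈ 2.220×10^13 m³ over 3.62×10^14 m² → Δh = 0.0613 m = 6.13 cm.

≈ 6.13 cm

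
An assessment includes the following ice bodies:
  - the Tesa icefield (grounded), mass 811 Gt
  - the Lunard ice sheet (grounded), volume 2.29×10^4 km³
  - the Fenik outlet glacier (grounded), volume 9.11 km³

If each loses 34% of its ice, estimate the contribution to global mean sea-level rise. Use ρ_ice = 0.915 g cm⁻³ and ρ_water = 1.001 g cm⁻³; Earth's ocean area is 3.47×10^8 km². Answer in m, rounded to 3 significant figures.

Tesa: 0.34 × 811 Gt = 2.757×10^14 kg; dividing by ρ_w = 1.001 g cm⁻³ = 1001 kg m⁻³ gives 2.755×10^11 m³ of water.
Lunard: 0.34 × 2.29×10^4 km³ × (915/1001) = 7117 km³ of water.
Fenik: 0.34 × 9.11 km³ × (915/1001) = 2.831 km³ of water.
Total added water ≈ 7.395×10^12 m³ over 3.47×10^14 m² → Δh = 0.0213 m.

≈ 0.0213 m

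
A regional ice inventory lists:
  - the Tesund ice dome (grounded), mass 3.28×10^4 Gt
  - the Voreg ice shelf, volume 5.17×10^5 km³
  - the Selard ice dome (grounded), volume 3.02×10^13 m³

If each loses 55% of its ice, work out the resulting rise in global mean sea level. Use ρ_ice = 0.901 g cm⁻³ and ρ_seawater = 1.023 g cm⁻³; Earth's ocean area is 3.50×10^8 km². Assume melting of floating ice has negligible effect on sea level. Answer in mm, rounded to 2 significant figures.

Tesund: 0.55 × 3.28×10^4 Gt = 1.804×10^16 kg; dividing by ρ_w = 1.023 g cm⁻³ = 1023 kg m⁻³ gives 1.763×10^13 m³ of water.
The Voreg ice shelf is floating and already displaces its own weight of water, so its melt adds essentially nothing to sea level.
Selard: 0.55 × 3.02×10^13 m³ × (901/1023) = 1.463×10^13 m³ of water.
Total added water ≈ 3.226×10^13 m³ over 3.50×10^14 m² → Δh = 0.0922 m = 92 mm.

≈ 92 mm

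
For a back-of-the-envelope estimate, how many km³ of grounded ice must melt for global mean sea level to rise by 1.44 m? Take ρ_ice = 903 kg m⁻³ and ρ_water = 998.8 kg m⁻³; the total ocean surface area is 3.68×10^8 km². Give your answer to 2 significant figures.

Required water volume = Δh × A = 1.44 m × 3.68×10^14 m² = 5.299×10^14 m³ = 5.299×10^5 km³.
Ice volume = water volume × ρ_w/ρ_ice = 5.299×10^5 × 998.8/903 = 5.9×10^5 km³.

≈ 5.9×10^5 km³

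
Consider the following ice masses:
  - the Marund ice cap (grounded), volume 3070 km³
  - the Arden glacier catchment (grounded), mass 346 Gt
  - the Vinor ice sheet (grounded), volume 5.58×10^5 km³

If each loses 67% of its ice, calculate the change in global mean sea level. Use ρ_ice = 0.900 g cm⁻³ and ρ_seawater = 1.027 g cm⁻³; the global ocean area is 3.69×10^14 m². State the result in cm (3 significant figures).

Marund: 0.67 × 3070 km³ × (900/1027) = 1803 km³ of water.
Arden: 0.67 × 346 Gt = 2.318×10^14 kg; dividing by ρ_w = 1.027 g cm⁻³ = 1027 kg m⁻³ gives 2.257×10^11 m³ of water.
Vinor: 0.67 × 5.58×10^5 km³ × (900/1027) = 3.276×10^5 km³ of water.
Total added water ≈ 3.297×10^14 m³ over 3.69×10^14 m² → Δh = 0.893 m = 89.3 cm.

≈ 89.3 cm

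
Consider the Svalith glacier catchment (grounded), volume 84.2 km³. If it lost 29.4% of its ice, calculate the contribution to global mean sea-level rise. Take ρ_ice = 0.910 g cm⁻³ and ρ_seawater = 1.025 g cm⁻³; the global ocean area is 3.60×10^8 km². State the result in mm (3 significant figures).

Svalith: 0.294 × 84.2 km³ × (910/1025) = 21.98 km³ of water.
Spread over 3.60×10^14 m² of ocean, Δh = 2.198×10^10 / 3.60×10^14 = 6.10×10^-5 m = 0.0610 mm.

≈ 0.0610 mm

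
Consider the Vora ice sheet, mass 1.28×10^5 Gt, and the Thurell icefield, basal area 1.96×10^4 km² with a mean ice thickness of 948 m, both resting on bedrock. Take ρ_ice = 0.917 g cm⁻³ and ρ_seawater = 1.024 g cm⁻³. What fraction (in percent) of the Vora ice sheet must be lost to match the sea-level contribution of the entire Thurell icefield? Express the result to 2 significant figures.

Equal sea-level rise means equal mass of meltwater, i.e. equal mass of ice lost.
Ice mass of Thurell: 1.704×10^16 kg; ice mass of Vora: 1.280×10^17 kg.
Fraction required = 1.704×10^16 / 1.280×10^17 = 0.133 → 13 %.

≈ 13 %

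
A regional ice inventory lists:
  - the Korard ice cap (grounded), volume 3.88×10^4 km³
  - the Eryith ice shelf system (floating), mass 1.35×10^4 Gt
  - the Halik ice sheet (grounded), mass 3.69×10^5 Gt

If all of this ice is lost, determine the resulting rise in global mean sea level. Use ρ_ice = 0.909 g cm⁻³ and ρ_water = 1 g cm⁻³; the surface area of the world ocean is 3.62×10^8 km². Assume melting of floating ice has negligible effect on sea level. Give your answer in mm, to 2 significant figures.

Korard: 3.88×10^4 km³ × (909/1000) = 3.527×10^4 km³ of water.
The Eryith ice shelf system is floating and already displaces its own weight of water, so its melt adds essentially nothing to sea level.
Halik: 3.69×10^5 Gt = 3.690×10^17 kg; dividing by ρ_w = 1 g cm⁻³ = 1000 kg m⁻³ gives 3.690×10^14 m³ of water.
Total added water ≈ 4.043×10^14 m³ over 3.62×10^14 m² → Δh = 1.12 m = 1100 mm.

≈ 1100 mm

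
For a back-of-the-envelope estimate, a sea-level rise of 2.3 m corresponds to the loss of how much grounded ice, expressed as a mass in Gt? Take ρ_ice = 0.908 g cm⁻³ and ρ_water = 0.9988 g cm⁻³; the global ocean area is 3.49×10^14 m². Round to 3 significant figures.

Required water volume = Δh × A = 2.3 m × 3.49×10^14 m² = 8.027×10^14 m³.
ρ_w = 0.9988 g cm⁻³ = 998.8 kg m⁻³, so the mass of water = 8.027×10^14 m³ × 998.8 kg m⁻³ = 8.017×10^17 kg = 8.02×10^5 Gt (and the same mass of ice, by conservation).

≈ 8.02×10^5 Gt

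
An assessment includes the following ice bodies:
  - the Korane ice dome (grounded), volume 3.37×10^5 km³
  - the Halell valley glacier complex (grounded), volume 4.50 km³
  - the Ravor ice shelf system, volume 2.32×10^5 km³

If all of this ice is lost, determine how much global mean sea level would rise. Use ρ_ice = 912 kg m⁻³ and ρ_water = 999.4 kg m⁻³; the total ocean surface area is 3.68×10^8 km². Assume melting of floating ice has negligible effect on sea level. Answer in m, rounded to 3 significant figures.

≈ 0.836 m

Korane: 3.37×10^5 km³ × (912/999.4) = 3.075×10^5 km³ of water.
Halell: 4.50 km³ × (912/999.4) = 4.106 km³ of water.
The Ravor ice shelf system is floating and already displaces its own weight of water, so its melt adds essentially nothing to sea level.
Total added water ≈ 3.075×10^14 m³ over 3.68×10^14 m² → Δh = 0.836 m.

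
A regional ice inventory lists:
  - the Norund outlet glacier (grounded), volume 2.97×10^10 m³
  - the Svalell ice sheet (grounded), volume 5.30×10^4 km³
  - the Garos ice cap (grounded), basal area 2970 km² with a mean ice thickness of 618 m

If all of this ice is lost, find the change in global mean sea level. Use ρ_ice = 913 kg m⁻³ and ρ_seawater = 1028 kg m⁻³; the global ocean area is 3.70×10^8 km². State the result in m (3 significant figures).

Norund: 2.97×10^10 m³ × (913/1028) = 2.638×10^10 m³ of water.
Svalell: 5.30×10^4 km³ × (913/1028) = 4.707×10^4 km³ of water.
Garos: ice volume = 2970 km² × 618 m = 1835 km³; 1835 × (913/1028) = 1630 km³ of water.
Total added water ≈ 4.873×10^13 m³ over 3.70×10^14 m² → Δh = 0.132 m.

≈ 0.132 m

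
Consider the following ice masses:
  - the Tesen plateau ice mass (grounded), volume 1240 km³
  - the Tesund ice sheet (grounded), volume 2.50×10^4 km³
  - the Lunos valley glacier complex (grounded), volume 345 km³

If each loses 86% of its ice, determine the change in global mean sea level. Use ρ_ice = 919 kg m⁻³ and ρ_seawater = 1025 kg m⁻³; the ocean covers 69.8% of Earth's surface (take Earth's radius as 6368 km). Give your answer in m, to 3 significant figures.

≈ 0.0576 m

Tesen: 0.86 × 1240 km³ × (919/1025) = 956.1 km³ of water.
Tesund: 0.86 × 2.50×10^4 km³ × (919/1025) = 1.928×10^4 km³ of water.
Lunos: 0.86 × 345 km³ × (919/1025) = 266.0 km³ of water.
Total added water ≈ 2.050×10^13 m³ over 3.56×10^14 m² → Δh = 0.0576 m.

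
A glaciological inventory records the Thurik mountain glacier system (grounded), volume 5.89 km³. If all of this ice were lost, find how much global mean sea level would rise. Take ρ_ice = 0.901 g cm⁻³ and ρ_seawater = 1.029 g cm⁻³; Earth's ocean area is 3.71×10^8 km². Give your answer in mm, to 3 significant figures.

≈ 0.0139 mm

Thurik: 5.89 km³ × (901/1029) = 5.157 km³ of water.
Spread over 3.71×10^14 m² of ocean, Δh = 5.157×10^9 / 3.71×10^14 = 1.39×10^-5 m = 0.0139 mm.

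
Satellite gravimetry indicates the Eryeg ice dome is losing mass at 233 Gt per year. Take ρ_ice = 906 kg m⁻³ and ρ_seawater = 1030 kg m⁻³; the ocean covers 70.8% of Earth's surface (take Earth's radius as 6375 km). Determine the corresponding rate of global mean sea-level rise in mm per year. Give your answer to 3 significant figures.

≈ 0.626 mm/yr

ρ_w = 1030 kg m⁻³. Annual water volume added = 233 Gt / ρ_w = 2.330×10^14 kg / 1030 kg m⁻³ = 2.262×10^11 m³.
Δh per year = 2.262×10^11 / 3.62×10^14 = 6.26×10^-4 m = 0.626 mm.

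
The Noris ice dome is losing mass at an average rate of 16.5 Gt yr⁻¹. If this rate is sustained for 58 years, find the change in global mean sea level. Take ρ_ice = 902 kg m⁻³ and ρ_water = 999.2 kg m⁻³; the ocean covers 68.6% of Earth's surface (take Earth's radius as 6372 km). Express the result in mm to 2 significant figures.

≈ 2.7 mm

Total mass lost = 16.5 Gt/yr × 58 yr = 957.0 Gt = 9.570×10^14 kg.
ρ_w = 999.2 kg m⁻³, so water volume = 9.570×10^14 / 999.2 = 9.578×10^11 m³.
Δh = 9.578×10^11 / 3.50×10^14 = 2.74×10^-3 m = 2.7 mm.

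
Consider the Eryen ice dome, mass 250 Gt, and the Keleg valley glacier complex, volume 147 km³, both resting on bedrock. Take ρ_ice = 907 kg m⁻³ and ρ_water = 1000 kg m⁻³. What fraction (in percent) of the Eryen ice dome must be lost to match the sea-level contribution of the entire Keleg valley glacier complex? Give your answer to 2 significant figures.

Equal sea-level rise means equal mass of meltwater, i.e. equal mass of ice lost.
Ice mass of Keleg: 1.333×10^14 kg; ice mass of Eryen: 2.500×10^14 kg.
Fraction required = 1.333×10^14 / 2.500×10^14 = 0.533 → 53 %.

≈ 53 %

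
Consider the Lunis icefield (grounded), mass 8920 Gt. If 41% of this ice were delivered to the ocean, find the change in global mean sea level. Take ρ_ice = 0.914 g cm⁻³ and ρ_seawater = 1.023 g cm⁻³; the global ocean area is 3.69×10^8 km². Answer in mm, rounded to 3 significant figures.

≈ 9.69 mm

Lunis: 0.41 × 8920 Gt = 3.657×10^15 kg; dividing by ρ_w = 1.023 g cm⁻³ = 1023 kg m⁻³ gives 3.575×10^12 m³ of water.
Spread over 3.69×10^14 m² of ocean, Δh = 3.575×10^12 / 3.69×10^14 = 9.69×10^-3 m = 9.69 mm.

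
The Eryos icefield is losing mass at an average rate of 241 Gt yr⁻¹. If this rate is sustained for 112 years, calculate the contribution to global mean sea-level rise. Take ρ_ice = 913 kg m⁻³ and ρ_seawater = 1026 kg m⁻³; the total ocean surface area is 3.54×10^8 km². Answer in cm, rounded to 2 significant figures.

≈ 7.4 cm

Total mass lost = 241 Gt/yr × 112 yr = 2.699×10^4 Gt = 2.699×10^16 kg.
ρ_w = 1026 kg m⁻³, so water volume = 2.699×10^16 / 1026 = 2.631×10^13 m³.
Δh = 2.631×10^13 / 3.54×10^14 = 0.0743 m = 7.4 cm.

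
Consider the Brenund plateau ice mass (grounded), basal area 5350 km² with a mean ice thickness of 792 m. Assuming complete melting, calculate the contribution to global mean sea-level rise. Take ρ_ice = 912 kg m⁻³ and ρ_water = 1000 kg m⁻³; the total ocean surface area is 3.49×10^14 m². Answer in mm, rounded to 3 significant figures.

≈ 11.1 mm

Brenund: ice volume = 5350 km² × 792 m = 4237 km³; 4237 × (912/1000) = 3864 km³ of water.
Spread over 3.49×10^14 m² of ocean, Δh = 3.864×10^12 / 3.49×10^14 = 0.0111 m = 11.1 mm.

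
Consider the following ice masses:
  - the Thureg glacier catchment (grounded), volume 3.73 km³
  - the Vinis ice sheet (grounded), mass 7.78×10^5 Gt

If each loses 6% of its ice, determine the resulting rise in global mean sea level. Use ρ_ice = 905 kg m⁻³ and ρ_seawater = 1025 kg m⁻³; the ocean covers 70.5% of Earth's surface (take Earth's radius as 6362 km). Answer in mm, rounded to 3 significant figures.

≈ 127 mm

Thureg: 0.06 × 3.73 km³ × (905/1025) = 0.1976 km³ of water.
Vinis: 0.06 × 7.78×10^5 Gt = 4.668×10^16 kg; dividing by ρ_w = 1025 kg m⁻³ gives 4.554×10^13 m³ of water.
Total added water ≈ 4.554×10^13 m³ over 3.59×10^14 m² → Δh = 0.127 m = 127 mm.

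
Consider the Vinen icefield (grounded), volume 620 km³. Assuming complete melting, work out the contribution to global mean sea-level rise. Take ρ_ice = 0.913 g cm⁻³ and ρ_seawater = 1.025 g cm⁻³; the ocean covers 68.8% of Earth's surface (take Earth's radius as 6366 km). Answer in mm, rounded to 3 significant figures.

≈ 1.58 mm

Vinen: 620 km³ × (913/1025) = 552.3 km³ of water.
Spread over 3.50×10^14 m² of ocean, Δh = 5.523×10^11 / 3.50×10^14 = 1.58×10^-3 m = 1.58 mm.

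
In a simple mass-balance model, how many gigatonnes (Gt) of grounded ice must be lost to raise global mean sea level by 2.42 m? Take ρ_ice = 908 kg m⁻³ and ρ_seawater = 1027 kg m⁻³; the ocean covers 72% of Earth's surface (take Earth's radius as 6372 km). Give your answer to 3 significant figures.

Required water volume = Δh × A = 2.42 m × 3.67×10^14 m² = 8.890×10^14 m³.
ρ_w = 1027 kg m⁻³, so the mass of water = 8.890×10^14 m³ × 1027 kg m⁻³ = 9.130×10^17 kg = 9.13×10^5 Gt (and the same mass of ice, by conservation).

≈ 9.13×10^5 Gt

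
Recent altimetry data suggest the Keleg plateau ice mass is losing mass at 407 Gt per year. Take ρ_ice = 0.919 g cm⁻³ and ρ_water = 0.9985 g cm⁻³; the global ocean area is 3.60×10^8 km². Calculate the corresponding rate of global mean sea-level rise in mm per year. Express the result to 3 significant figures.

ρ_w = 0.9985 g cm⁻³ = 998.5 kg m⁻³. Annual water volume added = 407 Gt / ρ_w = 4.070×10^14 kg / 998.5 kg m⁻³ = 4.076×10^11 m³.
Δh per year = 4.076×10^11 / 3.60×10^14 = 1.13×10^-3 m = 1.13 mm.

≈ 1.13 mm/yr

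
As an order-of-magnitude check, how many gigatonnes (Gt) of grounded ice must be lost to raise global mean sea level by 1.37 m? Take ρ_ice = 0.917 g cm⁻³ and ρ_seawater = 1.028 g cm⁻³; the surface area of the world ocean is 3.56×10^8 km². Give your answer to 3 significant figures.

≈ 5.01×10^5 Gt

Required water volume = Δh × A = 1.37 m × 3.56×10^14 m² = 4.877×10^14 m³.
ρ_w = 1.028 g cm⁻³ = 1028 kg m⁻³, so the mass of water = 4.877×10^14 m³ × 1028 kg m⁻³ = 5.014×10^17 kg = 5.01×10^5 Gt (and the same mass of ice, by conservation).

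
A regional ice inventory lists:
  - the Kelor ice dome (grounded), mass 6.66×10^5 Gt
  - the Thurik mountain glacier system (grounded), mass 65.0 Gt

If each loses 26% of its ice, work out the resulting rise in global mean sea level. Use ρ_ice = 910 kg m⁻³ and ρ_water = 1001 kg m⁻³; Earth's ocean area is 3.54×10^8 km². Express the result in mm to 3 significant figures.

≈ 489 mm

Kelor: 0.26 × 6.66×10^5 Gt = 1.732×10^17 kg; dividing by ρ_w = 1001 kg m⁻³ gives 1.730×10^14 m³ of water.
Thurik: 0.26 × 65.0 Gt = 1.690×10^13 kg; dividing by ρ_w = 1001 kg m⁻³ gives 1.688×10^10 m³ of water.
Total added water ≈ 1.730×10^14 m³ over 3.54×10^14 m² → Δh = 0.489 m = 489 mm.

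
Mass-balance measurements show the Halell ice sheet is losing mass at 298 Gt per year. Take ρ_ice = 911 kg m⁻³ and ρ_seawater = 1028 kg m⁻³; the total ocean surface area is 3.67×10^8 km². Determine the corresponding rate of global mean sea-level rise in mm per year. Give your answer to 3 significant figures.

ρ_w = 1028 kg m⁻³. Annual water volume added = 298 Gt / ρ_w = 2.980×10^14 kg / 1028 kg m⁻³ = 2.899×10^11 m³.
Δh per year = 2.899×10^11 / 3.67×10^14 = 7.90×10^-4 m = 0.790 mm.

≈ 0.790 mm/yr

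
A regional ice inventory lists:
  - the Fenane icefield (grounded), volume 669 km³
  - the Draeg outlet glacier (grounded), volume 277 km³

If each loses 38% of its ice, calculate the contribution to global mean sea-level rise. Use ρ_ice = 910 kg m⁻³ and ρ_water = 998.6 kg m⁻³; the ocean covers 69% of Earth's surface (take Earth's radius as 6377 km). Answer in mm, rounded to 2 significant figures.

≈ 0.93 mm

Fenane: 0.38 × 669 km³ × (910/998.6) = 231.7 km³ of water.
Draeg: 0.38 × 277 km³ × (910/998.6) = 95.92 km³ of water.
Total added water ≈ 3.276×10^11 m³ over 3.53×10^14 m² → Δh = 9.29×10^-4 m = 0.93 mm.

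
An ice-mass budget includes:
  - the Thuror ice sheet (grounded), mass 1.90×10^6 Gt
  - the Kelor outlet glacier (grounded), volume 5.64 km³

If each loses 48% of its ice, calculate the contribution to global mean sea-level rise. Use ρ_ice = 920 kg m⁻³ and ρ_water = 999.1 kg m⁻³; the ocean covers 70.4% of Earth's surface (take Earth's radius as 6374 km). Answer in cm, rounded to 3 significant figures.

Thuror: 0.48 × 1.90×10^6 Gt = 9.120×10^17 kg; dividing by ρ_w = 999.1 kg m⁻³ gives 9.128×10^14 m³ of water.
Kelor: 0.48 × 5.64 km³ × (920/999.1) = 2.493 km³ of water.
Total added water ≈ 9.128×10^14 m³ over 3.59×10^14 m² → Δh = 2.54 m = 254 cm.

≈ 254 cm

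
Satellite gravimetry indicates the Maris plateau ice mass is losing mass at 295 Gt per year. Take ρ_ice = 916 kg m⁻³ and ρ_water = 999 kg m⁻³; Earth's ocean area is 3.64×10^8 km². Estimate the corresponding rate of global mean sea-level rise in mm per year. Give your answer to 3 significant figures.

≈ 0.811 mm/yr

ρ_w = 999 kg m⁻³. Annual water volume added = 295 Gt / ρ_w = 2.950×10^14 kg / 999 kg m⁻³ = 2.953×10^11 m³.
Δh per year = 2.953×10^11 / 3.64×10^14 = 8.11×10^-4 m = 0.811 mm.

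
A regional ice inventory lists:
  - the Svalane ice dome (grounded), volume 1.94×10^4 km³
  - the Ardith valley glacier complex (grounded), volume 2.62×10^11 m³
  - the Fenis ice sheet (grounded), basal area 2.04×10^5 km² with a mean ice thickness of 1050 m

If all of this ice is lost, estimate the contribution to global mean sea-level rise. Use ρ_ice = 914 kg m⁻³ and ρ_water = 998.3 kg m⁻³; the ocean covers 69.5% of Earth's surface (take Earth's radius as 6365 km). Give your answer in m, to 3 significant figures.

≈ 0.605 m

Svalane: 1.94×10^4 km³ × (914/998.3) = 1.776×10^4 km³ of water.
Ardith: 2.62×10^11 m³ × (914/998.3) = 2.399×10^11 m³ of water.
Fenis: ice volume = 2.04×10^5 km² × 1050 m = 2.142×10^5 km³; 2.142×10^5 × (914/998.3) = 1.961×10^5 km³ of water.
Total added water ≈ 2.141×10^14 m³ over 3.54×10^14 m² → Δh = 0.605 m.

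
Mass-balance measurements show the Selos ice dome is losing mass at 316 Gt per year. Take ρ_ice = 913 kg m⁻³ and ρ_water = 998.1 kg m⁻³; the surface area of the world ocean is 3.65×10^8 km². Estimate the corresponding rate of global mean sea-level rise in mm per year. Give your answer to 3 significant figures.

ρ_w = 998.1 kg m⁻³. Annual water volume added = 316 Gt / ρ_w = 3.160×10^14 kg / 998.1 kg m⁻³ = 3.166×10^11 m³.
Δh per year = 3.166×10^11 / 3.65×10^14 = 8.67×10^-4 m = 0.867 mm.

≈ 0.867 mm/yr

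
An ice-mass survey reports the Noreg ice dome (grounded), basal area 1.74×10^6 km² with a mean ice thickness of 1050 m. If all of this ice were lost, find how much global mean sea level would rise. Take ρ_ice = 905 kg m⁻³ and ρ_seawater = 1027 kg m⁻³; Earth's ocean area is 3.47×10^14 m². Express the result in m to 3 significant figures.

Noreg: ice volume = 1.74×10^6 km² × 1050 m = 1.827×10^6 km³; 1.827×10^6 × (905/1027) = 1.610×10^6 km³ of water.
Spread over 3.47×10^14 m² of ocean, Δh = 1.610×10^15 / 3.47×10^14 = 4.64 m.

≈ 4.64 m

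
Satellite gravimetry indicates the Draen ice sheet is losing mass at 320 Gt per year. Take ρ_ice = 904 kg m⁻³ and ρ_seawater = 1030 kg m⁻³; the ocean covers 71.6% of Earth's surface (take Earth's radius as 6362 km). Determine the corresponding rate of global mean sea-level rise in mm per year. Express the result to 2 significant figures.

ρ_w = 1030 kg m⁻³. Annual water volume added = 320 Gt / ρ_w = 3.200×10^14 kg / 1030 kg m⁻³ = 3.107×10^11 m³.
Δh per year = 3.107×10^11 / 3.64×10^14 = 8.53×10^-4 m = 0.85 mm.

≈ 0.85 mm/yr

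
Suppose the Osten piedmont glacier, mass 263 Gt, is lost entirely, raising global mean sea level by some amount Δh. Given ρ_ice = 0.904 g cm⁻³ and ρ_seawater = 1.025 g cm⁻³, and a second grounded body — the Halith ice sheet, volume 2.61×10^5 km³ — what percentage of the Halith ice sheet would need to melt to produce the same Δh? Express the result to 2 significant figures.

Equal sea-level rise means equal mass of meltwater, i.e. equal mass of ice lost.
Ice mass of Osten: 2.630×10^14 kg; ice mass of Halith: 2.359×10^17 kg.
Fraction required = 2.630×10^14 / 2.359×10^17 = 1.11×10^-3 → 0.11 %.

≈ 0.11 %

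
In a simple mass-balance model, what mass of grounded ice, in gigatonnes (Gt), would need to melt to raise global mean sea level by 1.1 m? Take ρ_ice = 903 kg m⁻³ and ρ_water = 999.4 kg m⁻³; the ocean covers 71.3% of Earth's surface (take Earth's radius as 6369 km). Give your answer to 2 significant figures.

Required water volume = Δh × A = 1.1 m × 3.63×10^14 m² = 3.998×10^14 m³.
ρ_w = 999.4 kg m⁻³, so the mass of water = 3.998×10^14 m³ × 999.4 kg m⁻³ = 3.996×10^17 kg = 4.0×10^5 Gt (and the same mass of ice, by conservation).

≈ 4.0×10^5 Gt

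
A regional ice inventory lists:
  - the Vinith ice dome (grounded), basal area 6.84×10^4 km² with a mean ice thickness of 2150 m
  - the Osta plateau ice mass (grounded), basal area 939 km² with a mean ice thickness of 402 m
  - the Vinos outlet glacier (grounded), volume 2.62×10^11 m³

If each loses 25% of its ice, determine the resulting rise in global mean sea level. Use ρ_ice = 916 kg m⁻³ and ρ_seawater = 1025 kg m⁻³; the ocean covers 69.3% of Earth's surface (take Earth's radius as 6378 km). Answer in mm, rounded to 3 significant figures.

Vinith: ice volume = 6.84×10^4 km² × 2150 m = 1.471×10^5 km³; 0.25 × 1.471×10^5 × (916/1025) = 3.286×10^4 km³ of water.
Osta: ice volume = 939 km² × 402 m = 377.5 km³; 0.25 × 377.5 × (916/1025) = 84.33 km³ of water.
Vinos: 0.25 × 2.62×10^11 m³ × (916/1025) = 5.853×10^10 m³ of water.
Total added water ≈ 3.300×10^13 m³ over 3.54×10^14 m² → Δh = 0.0931 m = 93.1 mm.

≈ 93.1 mm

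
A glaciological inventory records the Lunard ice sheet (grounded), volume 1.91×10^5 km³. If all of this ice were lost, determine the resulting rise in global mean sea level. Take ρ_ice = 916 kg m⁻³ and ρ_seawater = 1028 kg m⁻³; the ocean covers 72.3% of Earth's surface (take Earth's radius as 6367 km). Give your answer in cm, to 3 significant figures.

≈ 46.2 cm

Lunard: 1.91×10^5 km³ × (916/1028) = 1.702×10^5 km³ of water.
Spread over 3.68×10^14 m² of ocean, Δh = 1.702×10^14 / 3.68×10^14 = 0.462 m = 46.2 cm.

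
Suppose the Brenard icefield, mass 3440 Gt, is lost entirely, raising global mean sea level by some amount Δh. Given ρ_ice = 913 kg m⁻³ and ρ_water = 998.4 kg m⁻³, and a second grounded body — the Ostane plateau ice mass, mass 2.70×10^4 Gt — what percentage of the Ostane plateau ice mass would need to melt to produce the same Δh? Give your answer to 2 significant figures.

≈ 13 %

Equal sea-level rise means equal mass of meltwater, i.e. equal mass of ice lost.
Ice mass of Brenard: 3.440×10^15 kg; ice mass of Ostane: 2.700×10^16 kg.
Fraction required = 3.440×10^15 / 2.700×10^16 = 0.127 → 13 %.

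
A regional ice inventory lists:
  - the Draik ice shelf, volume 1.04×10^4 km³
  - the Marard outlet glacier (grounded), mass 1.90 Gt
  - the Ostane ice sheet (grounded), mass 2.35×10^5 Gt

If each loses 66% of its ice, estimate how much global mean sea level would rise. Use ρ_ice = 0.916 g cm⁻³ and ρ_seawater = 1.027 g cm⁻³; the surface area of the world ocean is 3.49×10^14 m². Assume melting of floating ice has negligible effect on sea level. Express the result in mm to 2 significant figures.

The Draik ice shelf is floating and already displaces its own weight of water, so its melt adds essentially nothing to sea level.
Marard: 0.66 × 1.90 Gt = 1.254×10^12 kg; dividing by ρ_w = 1.027 g cm⁻³ = 1027 kg m⁻³ gives 1.221×10^9 m³ of water.
Ostane: 0.66 × 2.35×10^5 Gt = 1.551×10^17 kg; dividing by ρ_w = 1027 kg m⁻³ gives 1.510×10^14 m³ of water.
Total added water ≈ 1.510×10^14 m³ over 3.49×10^14 m² → Δh = 0.433 m = 430 mm.

≈ 430 mm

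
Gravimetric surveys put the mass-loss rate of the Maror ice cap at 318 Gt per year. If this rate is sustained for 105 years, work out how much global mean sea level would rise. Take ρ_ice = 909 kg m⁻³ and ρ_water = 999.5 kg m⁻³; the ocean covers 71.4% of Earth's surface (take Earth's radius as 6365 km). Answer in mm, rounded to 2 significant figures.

Total mass lost = 318 Gt/yr × 105 yr = 3.339×10^4 Gt = 3.339×10^16 kg.
ρ_w = 999.5 kg m⁻³, so water volume = 3.339×10^16 / 999.5 = 3.341×10^13 m³.
Δh = 3.341×10^13 / 3.64×10^14 = 0.0919 m = 92 mm.

≈ 92 mm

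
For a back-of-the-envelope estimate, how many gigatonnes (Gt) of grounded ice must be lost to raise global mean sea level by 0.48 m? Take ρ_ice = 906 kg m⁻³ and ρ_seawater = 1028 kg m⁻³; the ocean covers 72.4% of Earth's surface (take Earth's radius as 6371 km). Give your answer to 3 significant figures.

≈ 1.82×10^5 Gt

Required water volume = Δh × A = 0.48 m × 3.69×10^14 m² = 1.773×10^14 m³.
ρ_w = 1028 kg m⁻³, so the mass of water = 1.773×10^14 m³ × 1028 kg m⁻³ = 1.822×10^17 kg = 1.82×10^5 Gt (and the same mass of ice, by conservation).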